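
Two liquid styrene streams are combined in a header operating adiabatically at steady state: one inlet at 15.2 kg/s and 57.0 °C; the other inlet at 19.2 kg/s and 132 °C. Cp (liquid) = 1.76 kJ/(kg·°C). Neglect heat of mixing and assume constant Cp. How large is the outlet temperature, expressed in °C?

T_out = 98.9 °C

No heat crosses the boundary, so H_out = H_in.
Σ ṁᵢCp,ᵢTᵢ = 15.2×1.76×57.0 + 19.2×1.76×132 = 5985.4
Σ ṁᵢCp,ᵢ = 15.2×1.76 + 19.2×1.76 = 60.544
T_out = 5985.4 / 60.544 = 98.86 °C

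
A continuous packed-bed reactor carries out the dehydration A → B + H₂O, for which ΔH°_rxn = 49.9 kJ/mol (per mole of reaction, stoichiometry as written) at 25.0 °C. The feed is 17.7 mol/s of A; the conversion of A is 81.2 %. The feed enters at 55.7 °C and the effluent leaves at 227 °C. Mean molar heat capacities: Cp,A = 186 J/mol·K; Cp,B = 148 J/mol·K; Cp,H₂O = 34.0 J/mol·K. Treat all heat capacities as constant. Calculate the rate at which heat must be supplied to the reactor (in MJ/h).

Extent of reaction ξ = 0.812 × 17.7 = 14.372 mol/s
Reaction term: ξ·ΔH°_rxn = 14.372 × 49.9 = 717.18 kJ/s
Sensible, feed 55.7→25 °C: -101.07 kJ/s
Outlet flows (mol/s): A 3.3276, B 14.372, H₂O 14.372
Sensible, products 25→227 °C: 653.41 kJ/s
Q = ΔH = 1269.5 kJ/s = 1269.5 kW
Heat supplied = 4570.3 MJ/h

Q_in = 4570 MJ/h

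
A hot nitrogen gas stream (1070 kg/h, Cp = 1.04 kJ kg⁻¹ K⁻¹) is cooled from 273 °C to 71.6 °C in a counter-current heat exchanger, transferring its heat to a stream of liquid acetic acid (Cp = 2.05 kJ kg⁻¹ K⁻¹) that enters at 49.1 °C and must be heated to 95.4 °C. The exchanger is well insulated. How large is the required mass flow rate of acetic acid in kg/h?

ṁ_c = 2360 kg/h

Heat released by hot stream: Q = 1070 × 1.04 × (273 − 71.6) = 224120 kJ/h
Energy balance on cold side (adiabatic exchanger): Q = ṁ_c·Cp_c·(T_c,out − T_c,in)
ṁ_c = 224120 / [2.05 × (95.4 − 49.1)] = 2361.2 kg/h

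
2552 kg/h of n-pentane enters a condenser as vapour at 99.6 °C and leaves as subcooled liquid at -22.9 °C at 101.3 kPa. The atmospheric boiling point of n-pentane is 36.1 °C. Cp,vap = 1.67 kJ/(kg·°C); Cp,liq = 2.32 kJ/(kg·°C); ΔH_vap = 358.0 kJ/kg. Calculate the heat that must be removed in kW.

Q_c = 426 kW

vapour 99.6→36.1 °C: -106.04 kJ/kg
condensation at 36.1 °C: -358 kJ/kg
liquid 36.1→-22.9 °C: -136.88 kJ/kg
Δh = -106.04 + -358 + -136.88 = -600.92 kJ/kg
Q = ṁ·Δh = 2552 kg/h × -600.92 kJ/kg = -1.5336e+06 kJ/h
|Q| = 425.99 kW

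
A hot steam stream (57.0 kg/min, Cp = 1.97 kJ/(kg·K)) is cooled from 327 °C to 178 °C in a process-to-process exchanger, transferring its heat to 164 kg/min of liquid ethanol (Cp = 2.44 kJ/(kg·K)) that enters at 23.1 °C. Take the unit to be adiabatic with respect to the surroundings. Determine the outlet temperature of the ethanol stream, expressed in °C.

Heat released by hot stream: Q = 57.0 × 1.97 × (327 − 178) = 16731 kJ/min
Energy balance on cold side (adiabatic exchanger): Q = ṁ_c·Cp_c·(T_c,out − T_c,in)
T_c,out = 23.1 + 16731/(164 × 2.44) = 64.911 °C

T_c,out = 64.9 °C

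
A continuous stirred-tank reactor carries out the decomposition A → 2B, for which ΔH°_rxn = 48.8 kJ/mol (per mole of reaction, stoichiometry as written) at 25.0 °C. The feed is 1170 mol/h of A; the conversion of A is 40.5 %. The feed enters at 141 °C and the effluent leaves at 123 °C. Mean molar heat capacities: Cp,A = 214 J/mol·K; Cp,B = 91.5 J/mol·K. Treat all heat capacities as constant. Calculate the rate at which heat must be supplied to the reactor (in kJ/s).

Extent of reaction ξ = 0.405 × 1170 = 473.85 mol/h
Reaction term: ξ·ΔH°_rxn = 473.85 × 48.8 = 23124 kJ/h
Sensible, feed 141→25 °C: -29044 kJ/h
Outlet flows (mol/h): A 696.15, B 947.7
Sensible, products 25→123 °C: 23098 kJ/h
Q = ΔH = 17177 kJ/h = 4.7715 kW
Heat supplied = 4.7715 kJ/s

Q_in = 4.77 kJ/s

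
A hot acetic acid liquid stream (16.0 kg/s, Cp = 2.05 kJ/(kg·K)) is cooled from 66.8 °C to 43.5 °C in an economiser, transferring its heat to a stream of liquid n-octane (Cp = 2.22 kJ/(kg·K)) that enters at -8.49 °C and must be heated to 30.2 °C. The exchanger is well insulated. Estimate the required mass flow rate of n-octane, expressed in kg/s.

ṁ_c = 8.90 kg/s

Heat released by hot stream: Q = 16.0 × 2.05 × (66.8 − 43.5) = 764.24 kJ/s
Energy balance on cold side (adiabatic exchanger): Q = ṁ_c·Cp_c·(T_c,out − T_c,in)
ṁ_c = 764.24 / [2.22 × (30.2 − -8.49)] = 8.8977 kg/s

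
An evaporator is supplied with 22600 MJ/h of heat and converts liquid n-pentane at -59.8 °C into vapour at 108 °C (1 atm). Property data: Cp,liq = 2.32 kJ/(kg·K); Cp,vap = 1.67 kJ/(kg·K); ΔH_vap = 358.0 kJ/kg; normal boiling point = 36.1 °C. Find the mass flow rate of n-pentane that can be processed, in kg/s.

Δh = 2.32×(36.1−-59.8) + 358.0 + 1.67×(108−36.1) = 700.56 kJ/kg
Q = 22600 MJ/h = 6277.8 kJ/s = 6277.8 kJ/s
ṁ = Q/Δh = 6277.8 / 700.56 = 8.9611 kg/s

ṁ = 8.96 kg/s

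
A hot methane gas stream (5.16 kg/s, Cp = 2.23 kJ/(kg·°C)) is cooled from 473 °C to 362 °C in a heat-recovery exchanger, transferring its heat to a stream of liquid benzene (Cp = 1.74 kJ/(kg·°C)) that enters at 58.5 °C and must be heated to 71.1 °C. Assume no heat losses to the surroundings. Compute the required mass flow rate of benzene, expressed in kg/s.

Heat released by hot stream: Q = 5.16 × 2.23 × (473 − 362) = 1277.3 kJ/s
Energy balance on cold side (adiabatic exchanger): Q = ṁ_c·Cp_c·(T_c,out − T_c,in)
ṁ_c = 1277.3 / [1.74 × (71.1 − 58.5)] = 58.258 kg/s

ṁ_c = 58.3 kg/s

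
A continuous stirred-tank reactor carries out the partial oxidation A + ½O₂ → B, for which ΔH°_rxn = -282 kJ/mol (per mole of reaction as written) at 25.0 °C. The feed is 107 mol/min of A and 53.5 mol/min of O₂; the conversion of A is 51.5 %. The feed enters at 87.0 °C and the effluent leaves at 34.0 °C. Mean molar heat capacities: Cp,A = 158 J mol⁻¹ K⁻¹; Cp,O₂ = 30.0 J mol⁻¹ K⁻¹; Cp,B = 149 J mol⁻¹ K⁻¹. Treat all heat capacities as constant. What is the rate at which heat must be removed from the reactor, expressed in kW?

Q_out = 276 kW

Extent of reaction ξ = 0.515 × 107 = 55.105 mol/min
Reaction term: ξ·ΔH°_rxn = 55.105 × -282 = -15540 kJ/min
Sensible, feed 87.0→25 °C: -1147.7 kJ/min
Outlet flows (mol/min): A 51.895, O₂ 25.947, B 55.105
Sensible, products 25→34.0 °C: 154.7 kJ/min
Q = ΔH = -16533 kJ/min = -275.54 kW
Heat removed = 275.54 kW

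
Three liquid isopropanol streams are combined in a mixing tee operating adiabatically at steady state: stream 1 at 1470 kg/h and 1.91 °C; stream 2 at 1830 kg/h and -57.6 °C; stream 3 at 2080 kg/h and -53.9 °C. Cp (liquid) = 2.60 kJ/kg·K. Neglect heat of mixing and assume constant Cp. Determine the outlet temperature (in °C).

Energy balance with Q = 0: Σ ṁᵢCp,ᵢ(T_out − Tᵢ) = 0
T_out = Σ ṁᵢCp,ᵢTᵢ / Σ ṁᵢCp,ᵢ
      = -558250 / 13988 = -39.909 °C

T_out = -39.9 °C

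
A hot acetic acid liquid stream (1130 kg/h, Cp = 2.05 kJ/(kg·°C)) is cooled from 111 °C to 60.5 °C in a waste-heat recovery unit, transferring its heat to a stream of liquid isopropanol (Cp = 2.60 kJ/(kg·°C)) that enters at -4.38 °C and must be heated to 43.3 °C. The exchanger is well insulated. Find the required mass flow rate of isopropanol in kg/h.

ṁ_c = 944 kg/h

Heat released by hot stream: Q = 1130 × 2.05 × (111 − 60.5) = 116980 kJ/h
Energy balance on cold side (adiabatic exchanger): Q = ṁ_c·Cp_c·(T_c,out − T_c,in)
ṁ_c = 116980 / [2.60 × (43.3 − -4.38)] = 943.66 kg/h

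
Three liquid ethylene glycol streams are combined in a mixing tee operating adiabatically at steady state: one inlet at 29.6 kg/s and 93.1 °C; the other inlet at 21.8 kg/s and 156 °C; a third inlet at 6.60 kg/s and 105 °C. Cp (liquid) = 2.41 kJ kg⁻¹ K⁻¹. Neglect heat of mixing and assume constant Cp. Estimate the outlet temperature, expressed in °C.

T_out = 118 °C

No heat crosses the boundary, so H_out = H_in.
T_out = Σ ṁᵢCp,ᵢTᵢ / Σ ṁᵢCp,ᵢ
      = 16507 / 139.78 = 118.1 °C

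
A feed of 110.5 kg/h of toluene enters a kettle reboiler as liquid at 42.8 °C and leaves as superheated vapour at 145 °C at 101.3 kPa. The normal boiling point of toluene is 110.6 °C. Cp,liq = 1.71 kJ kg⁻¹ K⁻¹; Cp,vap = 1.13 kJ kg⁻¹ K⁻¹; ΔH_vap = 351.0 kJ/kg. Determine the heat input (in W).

liquid 42.8→110.6 °C: 115.94 kJ/kg
vaporisation at 110.6 °C: 351 kJ/kg
vapour 110.6→145 °C: 38.872 kJ/kg
Δh = 115.94 + 351 + 38.872 = 505.81 kJ/kg
Q = ṁ·Δh = 110.5 kg/h × 505.81 kJ/kg = 55892 kJ/h
|Q| = 15.526 kW = 15526 W

Q = 15500 W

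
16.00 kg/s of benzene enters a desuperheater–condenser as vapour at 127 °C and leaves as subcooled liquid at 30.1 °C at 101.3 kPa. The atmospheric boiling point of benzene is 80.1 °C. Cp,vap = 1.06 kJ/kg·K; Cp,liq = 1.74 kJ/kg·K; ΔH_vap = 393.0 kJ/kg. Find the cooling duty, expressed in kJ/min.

vapour 127→80.1 °C: -49.714 kJ/kg
condensation at 80.1 °C: -393 kJ/kg
liquid 80.1→30.1 °C: -87 kJ/kg
Δh = -49.714 + -393 + -87 = -529.71 kJ/kg
Q = ṁ·Δh = 16.00 kg/s × -529.71 kJ/kg = -8475.4 kJ/s
|Q| = 8475.4 kW = 508530 kJ/min

Q_c = 509000 kJ/min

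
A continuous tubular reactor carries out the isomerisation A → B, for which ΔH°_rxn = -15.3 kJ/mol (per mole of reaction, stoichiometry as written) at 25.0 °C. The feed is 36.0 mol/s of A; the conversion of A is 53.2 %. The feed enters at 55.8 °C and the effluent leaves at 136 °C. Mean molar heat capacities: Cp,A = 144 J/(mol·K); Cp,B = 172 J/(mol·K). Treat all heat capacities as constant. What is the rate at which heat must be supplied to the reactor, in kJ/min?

Q_in = 10900 kJ/min

Extent of reaction ξ = 0.532 × 36.0 = 19.152 mol/s
Reaction term: ξ·ΔH°_rxn = 19.152 × -15.3 = -293.03 kJ/s
Sensible, feed 55.8→25 °C: -159.67 kJ/s
Outlet flows (mol/s): A 16.848, B 19.152
Sensible, products 25→136 °C: 634.95 kJ/s
Q = ΔH = 182.26 kJ/s = 182.26 kW
Heat supplied = 10935 kJ/min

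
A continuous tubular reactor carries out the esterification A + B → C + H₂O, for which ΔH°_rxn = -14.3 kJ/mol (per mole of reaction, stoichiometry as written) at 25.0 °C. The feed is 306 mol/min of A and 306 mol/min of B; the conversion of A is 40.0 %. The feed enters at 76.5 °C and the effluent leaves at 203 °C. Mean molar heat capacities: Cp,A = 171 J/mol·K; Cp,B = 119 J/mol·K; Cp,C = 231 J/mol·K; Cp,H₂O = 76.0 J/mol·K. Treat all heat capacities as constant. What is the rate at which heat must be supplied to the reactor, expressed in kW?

Extent of reaction ξ = 0.400 × 306 = 122.4 mol/min
Reaction term: ξ·ΔH°_rxn = 122.4 × -14.3 = -1750.3 kJ/min
Sensible, feed 76.5→25 °C: -4570.1 kJ/min
Outlet flows (mol/min): A 183.6, B 183.6, C 122.4, H₂O 122.4
Sensible, products 25→203 °C: 16166 kJ/min
Q = ΔH = 9845.7 kJ/min = 164.09 kW
Heat supplied = 164.09 kW

Q_in = 164 kW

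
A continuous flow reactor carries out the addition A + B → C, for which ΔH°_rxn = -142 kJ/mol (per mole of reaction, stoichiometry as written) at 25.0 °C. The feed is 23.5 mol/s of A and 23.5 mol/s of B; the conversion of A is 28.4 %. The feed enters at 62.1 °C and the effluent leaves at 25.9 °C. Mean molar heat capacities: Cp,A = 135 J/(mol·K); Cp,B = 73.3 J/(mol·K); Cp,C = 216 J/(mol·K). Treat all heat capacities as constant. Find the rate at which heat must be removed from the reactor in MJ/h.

Extent of reaction ξ = 0.284 × 23.5 = 6.674 mol/s
Reaction term: ξ·ΔH°_rxn = 6.674 × -142 = -947.71 kJ/s
Sensible, feed 62.1→25 °C: -181.61 kJ/s
Outlet flows (mol/s): A 16.826, B 16.826, C 6.674
Sensible, products 25→25.9 °C: 4.4518 kJ/s
Q = ΔH = -1124.9 kJ/s = -1124.9 kW
Heat removed = 4049.5 MJ/h

Q_out = 4050 MJ/h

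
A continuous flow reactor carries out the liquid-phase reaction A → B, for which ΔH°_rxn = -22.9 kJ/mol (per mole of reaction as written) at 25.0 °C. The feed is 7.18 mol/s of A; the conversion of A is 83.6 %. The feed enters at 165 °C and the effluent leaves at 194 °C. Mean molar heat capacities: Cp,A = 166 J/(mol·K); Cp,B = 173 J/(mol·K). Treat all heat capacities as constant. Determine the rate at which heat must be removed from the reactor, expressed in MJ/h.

Extent of reaction ξ = 0.836 × 7.18 = 6.0025 mol/s
Reaction term: ξ·ΔH°_rxn = 6.0025 × -22.9 = -137.46 kJ/s
Sensible, feed 165→25 °C: -166.86 kJ/s
Outlet flows (mol/s): A 1.1775, B 6.0025
Sensible, products 25→194 °C: 208.53 kJ/s
Q = ΔH = -95.791 kJ/s = -95.791 kW
Heat removed = 344.85 MJ/h

Q_out = 345 MJ/h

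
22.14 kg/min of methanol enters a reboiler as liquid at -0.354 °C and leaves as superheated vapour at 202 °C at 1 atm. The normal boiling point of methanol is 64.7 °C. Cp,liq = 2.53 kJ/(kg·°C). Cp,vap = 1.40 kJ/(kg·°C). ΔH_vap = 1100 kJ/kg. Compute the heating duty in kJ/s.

liquid -0.354→64.7 °C: 164.59 kJ/kg
vaporisation at 64.7 °C: 1100 kJ/kg
vapour 64.7→202 °C: 192.22 kJ/kg
Δh = 164.59 + 1100 + 192.22 = 1456.8 kJ/kg
Q = ṁ·Δh = 22.14 kg/min × 1456.8 kJ/kg = 32254 kJ/min
|Q| = 537.56 kW

Q = 538 kJ/s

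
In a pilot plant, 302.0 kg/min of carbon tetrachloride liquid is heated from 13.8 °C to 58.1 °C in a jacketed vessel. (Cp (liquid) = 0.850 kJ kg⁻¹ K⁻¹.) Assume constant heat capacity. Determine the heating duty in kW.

Q = ṁ·Cp·ΔT = 302.0 × 0.850 × (58.1 − 13.8) = 11372 kJ/min
Converting: 11372 / 60 s = 189.53 kW

Q = 190 kW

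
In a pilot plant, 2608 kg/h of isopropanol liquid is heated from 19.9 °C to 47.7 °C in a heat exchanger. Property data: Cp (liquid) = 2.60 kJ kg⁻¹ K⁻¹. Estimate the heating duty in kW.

Q = ṁ·Cp·ΔT = 2608 × 2.60 × (47.7 − 19.9) = 188510 kJ/h
Converting: 188510 / 3600 s = 52.363 kW

Q = 52.4 kW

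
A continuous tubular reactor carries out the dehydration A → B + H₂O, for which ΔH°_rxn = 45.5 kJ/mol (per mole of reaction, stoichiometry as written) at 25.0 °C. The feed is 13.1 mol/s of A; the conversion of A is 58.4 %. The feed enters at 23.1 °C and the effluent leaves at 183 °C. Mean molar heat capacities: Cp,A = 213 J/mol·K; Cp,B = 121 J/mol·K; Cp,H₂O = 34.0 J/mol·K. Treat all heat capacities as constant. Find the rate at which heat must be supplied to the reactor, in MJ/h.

Extent of reaction ξ = 0.584 × 13.1 = 7.6504 mol/s
Reaction term: ξ·ΔH°_rxn = 7.6504 × 45.5 = 348.09 kJ/s
Sensible, feed 23.1→25 °C: 5.3016 kJ/s
Outlet flows (mol/s): A 5.4496, B 7.6504, H₂O 7.6504
Sensible, products 25→183 °C: 370.76 kJ/s
Q = ΔH = 724.15 kJ/s = 724.15 kW
Heat supplied = 2607 MJ/h

Q_in = 2610 MJ/h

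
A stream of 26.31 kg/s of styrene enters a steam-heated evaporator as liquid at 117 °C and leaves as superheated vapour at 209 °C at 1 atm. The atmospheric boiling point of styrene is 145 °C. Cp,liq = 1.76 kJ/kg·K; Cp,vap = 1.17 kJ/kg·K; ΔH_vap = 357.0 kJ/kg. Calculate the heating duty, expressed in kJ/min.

liquid 117→145 °C: 49.28 kJ/kg
vaporisation at 145 °C: 357 kJ/kg
vapour 145→209 °C: 74.88 kJ/kg
Δh = 49.28 + 357 + 74.88 = 481.16 kJ/kg
Q = ṁ·Δh = 26.31 kg/s × 481.16 kJ/kg = 12659 kJ/s
|Q| = 12659 kW = 759560 kJ/min

Q = 760000 kJ/min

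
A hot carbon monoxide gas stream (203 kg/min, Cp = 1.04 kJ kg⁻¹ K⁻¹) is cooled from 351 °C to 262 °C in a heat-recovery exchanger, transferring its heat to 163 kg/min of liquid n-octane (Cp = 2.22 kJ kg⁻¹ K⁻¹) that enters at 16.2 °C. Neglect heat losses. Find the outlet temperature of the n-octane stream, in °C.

Heat released by hot stream: Q = 203 × 1.04 × (351 − 262) = 18790 kJ/min
Energy balance on cold side (adiabatic exchanger): Q = ṁ_c·Cp_c·(T_c,out − T_c,in)
T_c,out = 16.2 + 18790/(163 × 2.22) = 68.125 °C

T_c,out = 68.1 °C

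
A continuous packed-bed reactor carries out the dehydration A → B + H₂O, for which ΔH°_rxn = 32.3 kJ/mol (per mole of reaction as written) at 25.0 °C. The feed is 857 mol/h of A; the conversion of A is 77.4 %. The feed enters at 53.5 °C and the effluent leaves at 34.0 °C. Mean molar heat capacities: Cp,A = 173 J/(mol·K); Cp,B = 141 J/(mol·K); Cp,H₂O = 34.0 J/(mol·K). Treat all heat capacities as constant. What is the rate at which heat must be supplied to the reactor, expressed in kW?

Q_in = 5.15 kW

Extent of reaction ξ = 0.774 × 857 = 663.32 mol/h
Reaction term: ξ·ΔH°_rxn = 663.32 × 32.3 = 21425 kJ/h
Sensible, feed 53.5→25 °C: -4225.4 kJ/h
Outlet flows (mol/h): A 193.68, B 663.32, H₂O 663.32
Sensible, products 25→34.0 °C: 1346.3 kJ/h
Q = ΔH = 18546 kJ/h = 5.1517 kW
Heat supplied = 5.1517 kW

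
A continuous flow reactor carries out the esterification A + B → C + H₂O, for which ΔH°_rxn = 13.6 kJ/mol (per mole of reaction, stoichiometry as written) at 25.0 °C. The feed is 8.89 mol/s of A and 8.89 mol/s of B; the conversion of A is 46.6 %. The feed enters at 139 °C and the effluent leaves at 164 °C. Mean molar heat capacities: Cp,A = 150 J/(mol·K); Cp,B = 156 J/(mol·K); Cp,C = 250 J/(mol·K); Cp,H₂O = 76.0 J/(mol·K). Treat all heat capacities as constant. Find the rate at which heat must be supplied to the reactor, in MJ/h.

Q_in = 489 MJ/h

Extent of reaction ξ = 0.466 × 8.89 = 4.1427 mol/s
Reaction term: ξ·ΔH°_rxn = 4.1427 × 13.6 = 56.341 kJ/s
Sensible, feed 139→25 °C: -310.12 kJ/s
Outlet flows (mol/s): A 4.7473, B 4.7473, C 4.1427, H₂O 4.1427
Sensible, products 25→164 °C: 389.64 kJ/s
Q = ΔH = 135.87 kJ/s = 135.87 kW
Heat supplied = 489.12 MJ/h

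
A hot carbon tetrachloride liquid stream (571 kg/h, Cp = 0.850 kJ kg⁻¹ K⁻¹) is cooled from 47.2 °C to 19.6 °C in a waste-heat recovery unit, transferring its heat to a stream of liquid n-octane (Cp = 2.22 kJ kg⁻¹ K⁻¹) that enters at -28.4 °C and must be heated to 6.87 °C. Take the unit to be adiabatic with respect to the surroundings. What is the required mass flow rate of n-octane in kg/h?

ṁ_c = 171 kg/h

Heat released by hot stream: Q = 571 × 0.850 × (47.2 − 19.6) = 13396 kJ/h
Energy balance on cold side (adiabatic exchanger): Q = ṁ_c·Cp_c·(T_c,out − T_c,in)
ṁ_c = 13396 / [2.22 × (6.87 − -28.4)] = 171.08 kg/h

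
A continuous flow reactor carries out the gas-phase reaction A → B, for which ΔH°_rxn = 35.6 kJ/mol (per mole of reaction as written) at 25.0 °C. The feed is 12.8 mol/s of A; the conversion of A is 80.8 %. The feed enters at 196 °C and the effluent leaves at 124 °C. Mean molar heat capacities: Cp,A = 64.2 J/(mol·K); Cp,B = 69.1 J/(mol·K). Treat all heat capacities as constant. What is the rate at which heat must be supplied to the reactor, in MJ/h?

Q_in = 1130 MJ/h

Extent of reaction ξ = 0.808 × 12.8 = 10.342 mol/s
Reaction term: ξ·ΔH°_rxn = 10.342 × 35.6 = 368.19 kJ/s
Sensible, feed 196→25 °C: -140.52 kJ/s
Outlet flows (mol/s): A 2.4576, B 10.342
Sensible, products 25→124 °C: 86.371 kJ/s
Q = ΔH = 314.04 kJ/s = 314.04 kW
Heat supplied = 1130.5 MJ/h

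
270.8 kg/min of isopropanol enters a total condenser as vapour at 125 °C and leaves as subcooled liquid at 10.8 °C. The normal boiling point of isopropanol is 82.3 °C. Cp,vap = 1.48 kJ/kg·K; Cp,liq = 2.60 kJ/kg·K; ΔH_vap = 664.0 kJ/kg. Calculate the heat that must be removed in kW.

Q_c = 4120 kW

vapour 125→82.3 °C: -63.196 kJ/kg
condensation at 82.3 °C: -664 kJ/kg
liquid 82.3→10.8 °C: -185.9 kJ/kg
Δh = -63.196 + -664 + -185.9 = -913.1 kJ/kg
Q = ṁ·Δh = 270.8 kg/min × -913.1 kJ/kg = -247270 kJ/min
|Q| = 4121.1 kW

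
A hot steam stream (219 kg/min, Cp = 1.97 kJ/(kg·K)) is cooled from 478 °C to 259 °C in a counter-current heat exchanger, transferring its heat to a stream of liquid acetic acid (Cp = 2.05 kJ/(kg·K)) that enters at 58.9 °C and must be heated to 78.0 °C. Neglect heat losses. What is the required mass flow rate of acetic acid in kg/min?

Heat released by hot stream: Q = 219 × 1.97 × (478 − 259) = 94483 kJ/min
Energy balance on cold side (adiabatic exchanger): Q = ṁ_c·Cp_c·(T_c,out − T_c,in)
ṁ_c = 94483 / [2.05 × (78.0 − 58.9)] = 2413.1 kg/min

ṁ_c = 2410 kg/min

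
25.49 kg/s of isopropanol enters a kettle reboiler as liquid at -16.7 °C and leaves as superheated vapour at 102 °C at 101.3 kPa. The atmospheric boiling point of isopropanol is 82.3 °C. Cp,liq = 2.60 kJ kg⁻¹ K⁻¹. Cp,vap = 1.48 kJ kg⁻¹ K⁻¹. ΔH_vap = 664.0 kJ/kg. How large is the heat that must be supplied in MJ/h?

Q = 87200 MJ/h

liquid -16.7→82.3 °C: 257.4 kJ/kg
vaporisation at 82.3 °C: 664 kJ/kg
vapour 82.3→102 °C: 29.156 kJ/kg
Δh = 257.4 + 664 + 29.156 = 950.56 kJ/kg
Q = ṁ·Δh = 25.49 kg/s × 950.56 kJ/kg = 24230 kJ/s
|Q| = 24230 kW = 87227 MJ/h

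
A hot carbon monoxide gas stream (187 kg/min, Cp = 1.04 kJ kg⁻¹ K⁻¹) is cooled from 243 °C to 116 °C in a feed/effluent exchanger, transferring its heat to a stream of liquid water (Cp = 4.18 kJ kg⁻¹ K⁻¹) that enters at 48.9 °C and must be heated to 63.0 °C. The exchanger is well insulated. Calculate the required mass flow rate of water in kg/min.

ṁ_c = 419 kg/min

Heat released by hot stream: Q = 187 × 1.04 × (243 − 116) = 24699 kJ/min
Energy balance on cold side (adiabatic exchanger): Q = ṁ_c·Cp_c·(T_c,out − T_c,in)
ṁ_c = 24699 / [4.18 × (63.0 − 48.9)] = 419.07 kg/min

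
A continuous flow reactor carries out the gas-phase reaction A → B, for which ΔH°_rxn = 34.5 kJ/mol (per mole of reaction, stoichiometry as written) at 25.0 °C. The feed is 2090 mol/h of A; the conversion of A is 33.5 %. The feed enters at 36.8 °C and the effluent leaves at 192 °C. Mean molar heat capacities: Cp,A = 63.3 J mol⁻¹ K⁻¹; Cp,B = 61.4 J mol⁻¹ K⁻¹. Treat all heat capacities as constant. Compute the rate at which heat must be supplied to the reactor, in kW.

Extent of reaction ξ = 0.335 × 2090 = 700.15 mol/h
Reaction term: ξ·ΔH°_rxn = 700.15 × 34.5 = 24155 kJ/h
Sensible, feed 36.8→25 °C: -1561.1 kJ/h
Outlet flows (mol/h): A 1389.8, B 700.15
Sensible, products 25→192 °C: 21871 kJ/h
Q = ΔH = 44466 kJ/h = 12.352 kW
Heat supplied = 12.352 kW

Q_in = 12.4 kW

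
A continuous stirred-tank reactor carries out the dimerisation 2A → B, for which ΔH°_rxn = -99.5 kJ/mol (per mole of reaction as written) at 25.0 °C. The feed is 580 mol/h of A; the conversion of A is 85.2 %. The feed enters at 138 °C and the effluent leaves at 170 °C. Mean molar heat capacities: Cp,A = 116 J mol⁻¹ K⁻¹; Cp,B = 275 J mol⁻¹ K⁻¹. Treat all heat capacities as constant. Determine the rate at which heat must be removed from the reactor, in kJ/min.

Q_out = 348 kJ/min

Extent of reaction ξ = 0.852 × 580 / 2 = 247.08 mol/h
Reaction term: ξ·ΔH°_rxn = 247.08 × -99.5 = -24584 kJ/h
Sensible, feed 138→25 °C: -7602.6 kJ/h
Outlet flows (mol/h): A 85.84, B 247.08
Sensible, products 25→170 °C: 11296 kJ/h
Q = ΔH = -20891 kJ/h = -5.803 kW
Heat removed = 348.18 kJ/min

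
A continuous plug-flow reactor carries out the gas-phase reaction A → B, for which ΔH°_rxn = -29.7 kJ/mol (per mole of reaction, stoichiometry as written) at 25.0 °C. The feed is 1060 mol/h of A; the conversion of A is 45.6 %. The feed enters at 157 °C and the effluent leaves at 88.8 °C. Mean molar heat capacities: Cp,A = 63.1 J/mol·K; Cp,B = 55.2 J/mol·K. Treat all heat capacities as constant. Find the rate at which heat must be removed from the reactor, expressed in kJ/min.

Extent of reaction ξ = 0.456 × 1060 = 483.36 mol/h
Reaction term: ξ·ΔH°_rxn = 483.36 × -29.7 = -14356 kJ/h
Sensible, feed 157→25 °C: -8829 kJ/h
Outlet flows (mol/h): A 576.64, B 483.36
Sensible, products 25→88.8 °C: 4023.7 kJ/h
Q = ΔH = -19161 kJ/h = -5.3225 kW
Heat removed = 319.35 kJ/min

Q_out = 319 kJ/min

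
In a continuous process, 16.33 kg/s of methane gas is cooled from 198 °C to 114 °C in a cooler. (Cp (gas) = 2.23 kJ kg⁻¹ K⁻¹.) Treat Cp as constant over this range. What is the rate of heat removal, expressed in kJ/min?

Q_c = 184000 kJ/min

Q = ṁ·Cp·ΔT = 16.33 × 2.23 × (114 − 198) = -3058.9 kJ/s
Cooling duty = 183540 kJ/min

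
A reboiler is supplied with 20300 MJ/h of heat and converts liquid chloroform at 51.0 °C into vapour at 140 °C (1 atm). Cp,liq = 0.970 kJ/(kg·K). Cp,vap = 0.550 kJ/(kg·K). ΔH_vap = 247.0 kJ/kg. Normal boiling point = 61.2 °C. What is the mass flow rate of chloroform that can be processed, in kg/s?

Δh = 0.970×(61.2−51.0) + 247.0 + 0.550×(140−61.2) = 300.23 kJ/kg
Q = 20300 MJ/h = 5638.9 kJ/s = 5638.9 kJ/s
ṁ = Q/Δh = 5638.9 / 300.23 = 18.782 kg/s

ṁ = 18.8 kg/s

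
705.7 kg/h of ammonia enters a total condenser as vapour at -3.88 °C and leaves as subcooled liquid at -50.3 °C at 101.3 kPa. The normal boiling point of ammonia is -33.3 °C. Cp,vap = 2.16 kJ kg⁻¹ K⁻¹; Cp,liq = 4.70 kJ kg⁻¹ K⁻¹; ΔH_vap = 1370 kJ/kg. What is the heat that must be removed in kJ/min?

Q_c = 17800 kJ/min

vapour -3.88→-33.3 °C: -63.547 kJ/kg
condensation at -33.3 °C: -1370 kJ/kg
liquid -33.3→-50.3 °C: -79.9 kJ/kg
Δh = -63.547 + -1370 + -79.9 = -1513.4 kJ/kg
Q = ṁ·Δh = 705.7 kg/h × -1513.4 kJ/kg = -1.068e+06 kJ/h
|Q| = 296.68 kW = 17801 kJ/min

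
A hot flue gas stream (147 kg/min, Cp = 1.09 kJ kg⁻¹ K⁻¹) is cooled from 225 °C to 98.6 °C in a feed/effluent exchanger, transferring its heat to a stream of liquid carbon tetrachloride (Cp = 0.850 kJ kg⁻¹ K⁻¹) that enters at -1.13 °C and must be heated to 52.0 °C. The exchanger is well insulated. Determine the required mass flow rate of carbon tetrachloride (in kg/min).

Heat released by hot stream: Q = 147 × 1.09 × (225 − 98.6) = 20253 kJ/min
Energy balance on cold side (adiabatic exchanger): Q = ṁ_c·Cp_c·(T_c,out − T_c,in)
ṁ_c = 20253 / [0.850 × (52.0 − -1.13)] = 448.47 kg/min

ṁ_c = 448 kg/min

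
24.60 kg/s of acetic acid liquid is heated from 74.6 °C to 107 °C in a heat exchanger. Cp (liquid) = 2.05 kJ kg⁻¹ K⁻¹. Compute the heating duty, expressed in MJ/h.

Q = ṁ·Cp·ΔT = 24.60 × 2.05 × (107 − 74.6) = 1633.9 kJ/s
Heating duty = 5882.2 MJ/h

Q = 5880 MJ/h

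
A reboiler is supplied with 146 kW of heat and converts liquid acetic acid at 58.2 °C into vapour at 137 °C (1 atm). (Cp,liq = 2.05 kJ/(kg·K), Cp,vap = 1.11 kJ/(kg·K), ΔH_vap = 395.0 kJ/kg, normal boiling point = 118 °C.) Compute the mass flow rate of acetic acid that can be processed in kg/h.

ṁ = 976 kg/h

Δh = 2.05×(118−58.2) + 395.0 + 1.11×(137−118) = 538.68 kJ/kg
Q = 146 kW = 146 kJ/s = 525600 kJ/h
ṁ = Q/Δh = 525600 / 538.68 = 975.72 kg/h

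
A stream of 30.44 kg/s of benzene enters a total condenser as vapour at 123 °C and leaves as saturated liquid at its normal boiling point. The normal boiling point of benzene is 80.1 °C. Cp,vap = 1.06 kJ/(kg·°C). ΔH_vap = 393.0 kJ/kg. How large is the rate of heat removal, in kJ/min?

vapour 123→80.1 °C: -45.474 kJ/kg
condensation at 80.1 °C: -393 kJ/kg
Δh = -45.474 + -393 = -438.47 kJ/kg
Q = ṁ·Δh = 30.44 kg/s × -438.47 kJ/kg = -13347 kJ/s
|Q| = 13347 kW = 800830 kJ/min

Q_c = 801000 kJ/min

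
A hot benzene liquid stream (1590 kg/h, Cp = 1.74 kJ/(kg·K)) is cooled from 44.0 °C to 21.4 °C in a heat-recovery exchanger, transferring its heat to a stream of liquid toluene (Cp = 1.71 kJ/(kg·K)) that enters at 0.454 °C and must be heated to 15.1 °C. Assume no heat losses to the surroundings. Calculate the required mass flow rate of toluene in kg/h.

Heat released by hot stream: Q = 1590 × 1.74 × (44.0 − 21.4) = 62525 kJ/h
Energy balance on cold side (adiabatic exchanger): Q = ṁ_c·Cp_c·(T_c,out − T_c,in)
ṁ_c = 62525 / [1.71 × (15.1 − 0.454)] = 2496.5 kg/h

ṁ_c = 2500 kg/h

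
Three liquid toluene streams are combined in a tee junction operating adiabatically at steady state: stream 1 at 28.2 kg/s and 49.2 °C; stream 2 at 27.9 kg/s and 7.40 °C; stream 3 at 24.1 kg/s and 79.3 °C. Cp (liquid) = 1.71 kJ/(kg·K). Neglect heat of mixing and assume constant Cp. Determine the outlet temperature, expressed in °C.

Energy balance with Q = 0: Σ ṁᵢCp,ᵢ(T_out − Tᵢ) = 0
Σ ṁᵢCp,ᵢTᵢ = 28.2×1.71×49.2 + 27.9×1.71×7.40 + 24.1×1.71×79.3 = 5993.6
Σ ṁᵢCp,ᵢ = 28.2×1.71 + 27.9×1.71 + 24.1×1.71 = 137.14
T_out = 5993.6 / 137.14 = 43.704 °C

T_out = 43.7 °C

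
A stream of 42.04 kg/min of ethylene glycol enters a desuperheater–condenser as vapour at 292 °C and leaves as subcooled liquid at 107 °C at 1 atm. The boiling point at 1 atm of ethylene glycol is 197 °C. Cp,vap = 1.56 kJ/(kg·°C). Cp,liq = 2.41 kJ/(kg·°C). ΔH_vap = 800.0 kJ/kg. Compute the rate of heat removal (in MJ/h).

vapour 292→197 °C: -148.2 kJ/kg
condensation at 197 °C: -800 kJ/kg
liquid 197→107 °C: -216.9 kJ/kg
Δh = -148.2 + -800 + -216.9 = -1165.1 kJ/kg
Q = ṁ·Δh = 42.04 kg/min × -1165.1 kJ/kg = -48981 kJ/min
|Q| = 816.35 kW = 2938.8 MJ/h

Q_c = 2940 MJ/h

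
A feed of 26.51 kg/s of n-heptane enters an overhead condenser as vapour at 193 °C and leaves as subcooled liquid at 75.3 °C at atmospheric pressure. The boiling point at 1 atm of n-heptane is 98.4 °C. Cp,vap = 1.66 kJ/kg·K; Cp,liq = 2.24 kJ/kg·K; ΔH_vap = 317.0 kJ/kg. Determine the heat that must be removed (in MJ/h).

Q_c = 50200 MJ/h

vapour 193→98.4 °C: -157.04 kJ/kg
condensation at 98.4 °C: -317 kJ/kg
liquid 98.4→75.3 °C: -51.744 kJ/kg
Δh = -157.04 + -317 + -51.744 = -525.78 kJ/kg
Q = ṁ·Δh = 26.51 kg/s × -525.78 kJ/kg = -13938 kJ/s
|Q| = 13938 kW = 50178 MJ/h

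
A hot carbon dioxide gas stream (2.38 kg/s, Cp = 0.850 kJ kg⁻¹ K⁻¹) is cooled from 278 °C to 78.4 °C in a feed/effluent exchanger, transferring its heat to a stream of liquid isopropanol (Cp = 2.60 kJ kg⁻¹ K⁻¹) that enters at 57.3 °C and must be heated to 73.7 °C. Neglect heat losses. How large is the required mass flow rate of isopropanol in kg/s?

ṁ_c = 9.47 kg/s

Heat released by hot stream: Q = 2.38 × 0.850 × (278 − 78.4) = 403.79 kJ/s
Energy balance on cold side (adiabatic exchanger): Q = ṁ_c·Cp_c·(T_c,out − T_c,in)
ṁ_c = 403.79 / [2.60 × (73.7 − 57.3)] = 9.4698 kg/s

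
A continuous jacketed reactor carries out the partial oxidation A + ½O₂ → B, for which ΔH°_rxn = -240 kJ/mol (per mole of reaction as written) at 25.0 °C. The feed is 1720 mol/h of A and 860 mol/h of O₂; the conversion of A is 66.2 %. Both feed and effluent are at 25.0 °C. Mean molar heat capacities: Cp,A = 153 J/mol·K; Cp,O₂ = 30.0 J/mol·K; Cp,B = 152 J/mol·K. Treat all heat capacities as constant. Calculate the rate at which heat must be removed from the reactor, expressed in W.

Q_out = 75900 W

Extent of reaction ξ = 0.662 × 1720 = 1138.6 mol/h
Reaction term: ξ·ΔH°_rxn = 1138.6 × -240 = -273270 kJ/h
Q = ΔH = -273270 kJ/h = -75.909 kW
Heat removed = 75909 W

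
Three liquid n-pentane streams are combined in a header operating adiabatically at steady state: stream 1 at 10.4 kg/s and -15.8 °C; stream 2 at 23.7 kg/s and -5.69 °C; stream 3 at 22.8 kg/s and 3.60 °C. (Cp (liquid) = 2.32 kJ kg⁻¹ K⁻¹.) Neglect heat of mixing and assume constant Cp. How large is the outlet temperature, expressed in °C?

T_out = -3.82 °C

No heat crosses the boundary, so H_out = H_in.
T_out = Σ ṁᵢCp,ᵢTᵢ / Σ ṁᵢCp,ᵢ
      = -503.66 / 132.01 = -3.8153 °C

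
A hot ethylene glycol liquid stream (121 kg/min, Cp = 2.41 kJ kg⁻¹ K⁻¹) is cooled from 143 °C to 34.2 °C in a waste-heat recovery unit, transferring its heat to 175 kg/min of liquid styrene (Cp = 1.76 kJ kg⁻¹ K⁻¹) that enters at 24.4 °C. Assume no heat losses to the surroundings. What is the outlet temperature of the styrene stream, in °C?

Heat released by hot stream: Q = 121 × 2.41 × (143 − 34.2) = 31727 kJ/min
Energy balance on cold side (adiabatic exchanger): Q = ṁ_c·Cp_c·(T_c,out − T_c,in)
T_c,out = 24.4 + 31727/(175 × 1.76) = 127.41 °C

T_c,out = 127 °C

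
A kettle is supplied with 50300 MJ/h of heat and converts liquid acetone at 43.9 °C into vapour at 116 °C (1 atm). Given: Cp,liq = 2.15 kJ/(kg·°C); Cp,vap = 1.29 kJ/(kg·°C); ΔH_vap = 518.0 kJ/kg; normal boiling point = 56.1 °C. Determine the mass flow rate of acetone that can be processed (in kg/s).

ṁ = 22.5 kg/s

Δh = 2.15×(56.1−43.9) + 518.0 + 1.29×(116−56.1) = 621.5 kJ/kg
Q = 50300 MJ/h = 13972 kJ/s = 13972 kJ/s
ṁ = Q/Δh = 13972 / 621.5 = 22.481 kg/s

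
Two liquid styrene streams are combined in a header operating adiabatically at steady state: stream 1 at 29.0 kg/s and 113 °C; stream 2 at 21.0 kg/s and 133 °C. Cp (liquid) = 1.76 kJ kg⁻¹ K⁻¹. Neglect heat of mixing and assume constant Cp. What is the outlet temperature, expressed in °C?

No heat crosses the boundary, so H_out = H_in.
T_out = Σ ṁᵢCp,ᵢTᵢ / Σ ṁᵢCp,ᵢ
      = 10683 / 88 = 121.4 °C

T_out = 121 °C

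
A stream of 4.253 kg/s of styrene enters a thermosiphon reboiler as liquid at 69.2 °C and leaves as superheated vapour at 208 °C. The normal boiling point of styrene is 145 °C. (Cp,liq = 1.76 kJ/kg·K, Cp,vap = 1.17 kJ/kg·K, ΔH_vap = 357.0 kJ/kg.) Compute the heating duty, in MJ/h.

Q = 8640 MJ/h

liquid 69.2→145 °C: 133.41 kJ/kg
vaporisation at 145 °C: 357 kJ/kg
vapour 145→208 °C: 73.71 kJ/kg
Δh = 133.41 + 357 + 73.71 = 564.12 kJ/kg
Q = ṁ·Δh = 4.253 kg/s × 564.12 kJ/kg = 2399.2 kJ/s
|Q| = 2399.2 kW = 8637.1 MJ/h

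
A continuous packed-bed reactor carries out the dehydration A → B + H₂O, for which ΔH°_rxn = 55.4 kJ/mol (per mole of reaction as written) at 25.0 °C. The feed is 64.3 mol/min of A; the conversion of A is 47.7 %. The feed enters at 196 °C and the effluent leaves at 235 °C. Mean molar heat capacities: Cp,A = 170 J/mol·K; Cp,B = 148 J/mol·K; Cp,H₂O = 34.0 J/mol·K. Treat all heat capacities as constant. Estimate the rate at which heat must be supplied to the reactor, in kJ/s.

Q_in = 36.7 kJ/s

Extent of reaction ξ = 0.477 × 64.3 = 30.671 mol/min
Reaction term: ξ·ΔH°_rxn = 30.671 × 55.4 = 1699.2 kJ/min
Sensible, feed 196→25 °C: -1869.2 kJ/min
Outlet flows (mol/min): A 33.629, B 30.671, H₂O 30.671
Sensible, products 25→235 °C: 2372.8 kJ/min
Q = ΔH = 2202.8 kJ/min = 36.713 kW
Heat supplied = 36.713 kJ/s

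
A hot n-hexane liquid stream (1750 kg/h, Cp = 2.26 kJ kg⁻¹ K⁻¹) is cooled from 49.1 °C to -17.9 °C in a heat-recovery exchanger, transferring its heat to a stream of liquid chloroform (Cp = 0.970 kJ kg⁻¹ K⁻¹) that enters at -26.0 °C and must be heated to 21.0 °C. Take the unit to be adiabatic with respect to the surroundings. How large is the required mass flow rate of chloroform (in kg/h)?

ṁ_c = 5810 kg/h

Heat released by hot stream: Q = 1750 × 2.26 × (49.1 − -17.9) = 264980 kJ/h
Energy balance on cold side (adiabatic exchanger): Q = ṁ_c·Cp_c·(T_c,out − T_c,in)
ṁ_c = 264980 / [0.970 × (21.0 − -26.0)] = 5812.3 kg/h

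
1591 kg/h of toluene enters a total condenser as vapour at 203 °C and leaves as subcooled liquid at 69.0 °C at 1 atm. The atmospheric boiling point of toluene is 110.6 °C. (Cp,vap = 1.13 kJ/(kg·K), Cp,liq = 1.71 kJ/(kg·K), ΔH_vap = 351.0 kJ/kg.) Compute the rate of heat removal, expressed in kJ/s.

vapour 203→110.6 °C: -104.41 kJ/kg
condensation at 110.6 °C: -351 kJ/kg
liquid 110.6→69.0 °C: -71.136 kJ/kg
Δh = -104.41 + -351 + -71.136 = -526.55 kJ/kg
Q = ṁ·Δh = 1591 kg/h × -526.55 kJ/kg = -837740 kJ/h
|Q| = 232.7 kW

Q_c = 233 kJ/s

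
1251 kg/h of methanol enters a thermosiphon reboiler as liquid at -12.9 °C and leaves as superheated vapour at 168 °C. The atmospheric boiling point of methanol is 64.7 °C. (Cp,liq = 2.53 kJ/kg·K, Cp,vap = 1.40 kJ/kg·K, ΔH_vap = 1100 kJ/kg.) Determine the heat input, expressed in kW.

Q = 501 kW

liquid -12.9→64.7 °C: 196.33 kJ/kg
vaporisation at 64.7 °C: 1100 kJ/kg
vapour 64.7→168 °C: 144.62 kJ/kg
Δh = 196.33 + 1100 + 144.62 = 1440.9 kJ/kg
Q = ṁ·Δh = 1251 kg/h × 1440.9 kJ/kg = 1.8026e+06 kJ/h
|Q| = 500.73 kW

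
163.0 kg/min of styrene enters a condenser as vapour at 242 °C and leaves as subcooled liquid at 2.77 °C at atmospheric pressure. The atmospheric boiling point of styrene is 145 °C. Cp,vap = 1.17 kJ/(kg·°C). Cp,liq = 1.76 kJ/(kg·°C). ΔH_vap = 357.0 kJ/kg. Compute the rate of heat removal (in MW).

Q_c = 1.96 MW

vapour 242→145 °C: -113.49 kJ/kg
condensation at 145 °C: -357 kJ/kg
liquid 145→2.77 °C: -250.32 kJ/kg
Δh = -113.49 + -357 + -250.32 = -720.81 kJ/kg
Q = ṁ·Δh = 163.0 kg/min × -720.81 kJ/kg = -117490 kJ/min
|Q| = 1958.2 kW = 1.9582 MW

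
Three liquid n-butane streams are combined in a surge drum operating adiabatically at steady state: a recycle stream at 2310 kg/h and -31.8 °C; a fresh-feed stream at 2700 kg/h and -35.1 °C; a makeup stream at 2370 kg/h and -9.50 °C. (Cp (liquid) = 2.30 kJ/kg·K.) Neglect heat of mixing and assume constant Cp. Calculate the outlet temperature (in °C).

Energy balance with Q = 0: Σ ṁᵢCp,ᵢ(T_out − Tᵢ) = 0
Σ ṁᵢCp,ᵢTᵢ = 2310×2.30×-31.8 + 2700×2.30×-35.1 + 2370×2.30×-9.50 = -438710
Σ ṁᵢCp,ᵢ = 2310×2.30 + 2700×2.30 + 2370×2.30 = 16974
T_out = -438710 / 16974 = -25.846 °C

T_out = -25.8 °C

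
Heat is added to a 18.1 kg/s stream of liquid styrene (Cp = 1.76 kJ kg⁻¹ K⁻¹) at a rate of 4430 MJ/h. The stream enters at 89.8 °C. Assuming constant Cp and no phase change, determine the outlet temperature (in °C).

Q = 4430 MJ/h = 1230.6 kJ/s
ΔT = Q/(ṁ·Cp) = 1230.6/(18.1×1.76) = 38.629 K
T_out = 89.8 + 38.629 = 128.43 °C

T_out = 128 °C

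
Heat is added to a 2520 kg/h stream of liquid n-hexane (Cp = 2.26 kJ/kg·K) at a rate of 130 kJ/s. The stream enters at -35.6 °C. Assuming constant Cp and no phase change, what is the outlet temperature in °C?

Q = 130 kJ/s = 468000 kJ/h
ΔT = Q/(ṁ·Cp) = 468000/(2520×2.26) = 82.174 K
T_out = -35.6 + 82.174 = 46.574 °C

T_out = 46.6 °C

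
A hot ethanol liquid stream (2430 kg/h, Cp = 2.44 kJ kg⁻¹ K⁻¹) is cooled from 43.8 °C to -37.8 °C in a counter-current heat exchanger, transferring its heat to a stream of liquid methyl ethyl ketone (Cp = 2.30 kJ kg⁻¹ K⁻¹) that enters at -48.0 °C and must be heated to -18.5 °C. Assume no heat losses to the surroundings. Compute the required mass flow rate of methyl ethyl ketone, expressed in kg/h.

ṁ_c = 7130 kg/h

Heat released by hot stream: Q = 2430 × 2.44 × (43.8 − -37.8) = 483820 kJ/h
Energy balance on cold side (adiabatic exchanger): Q = ṁ_c·Cp_c·(T_c,out − T_c,in)
ṁ_c = 483820 / [2.30 × (-18.5 − -48.0)] = 7130.8 kg/h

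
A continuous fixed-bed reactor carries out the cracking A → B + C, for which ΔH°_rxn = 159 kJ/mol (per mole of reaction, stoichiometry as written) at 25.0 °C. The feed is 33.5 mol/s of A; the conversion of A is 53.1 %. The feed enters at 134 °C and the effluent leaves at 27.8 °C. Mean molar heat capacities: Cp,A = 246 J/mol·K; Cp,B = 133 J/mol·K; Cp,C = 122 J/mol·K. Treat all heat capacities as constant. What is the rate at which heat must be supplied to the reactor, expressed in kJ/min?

Extent of reaction ξ = 0.531 × 33.5 = 17.789 mol/s
Reaction term: ξ·ΔH°_rxn = 17.789 × 159 = 2828.4 kJ/s
Sensible, feed 134→25 °C: -898.27 kJ/s
Outlet flows (mol/s): A 15.711, B 17.789, C 17.789
Sensible, products 25→27.8 °C: 23.523 kJ/s
Q = ΔH = 1953.6 kJ/s = 1953.6 kW
Heat supplied = 117220 kJ/min

Q_in = 117000 kJ/min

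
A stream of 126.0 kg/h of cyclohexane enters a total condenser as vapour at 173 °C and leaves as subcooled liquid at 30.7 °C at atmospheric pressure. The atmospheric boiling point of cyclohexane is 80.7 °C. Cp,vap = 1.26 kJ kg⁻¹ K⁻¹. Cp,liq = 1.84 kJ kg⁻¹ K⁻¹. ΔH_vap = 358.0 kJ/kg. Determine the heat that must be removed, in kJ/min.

Q_c = 1190 kJ/min

vapour 173→80.7 °C: -116.3 kJ/kg
condensation at 80.7 °C: -358 kJ/kg
liquid 80.7→30.7 °C: -92 kJ/kg
Δh = -116.3 + -358 + -92 = -566.3 kJ/kg
Q = ṁ·Δh = 126.0 kg/h × -566.3 kJ/kg = -71354 kJ/h
|Q| = 19.82 kW = 1189.2 kJ/min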